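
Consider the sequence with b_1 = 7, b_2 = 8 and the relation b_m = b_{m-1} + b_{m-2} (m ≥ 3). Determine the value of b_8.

Step forward from the initial values:
b_3 = 15  b_4 = 23  b_5 = 38  b_6 = 61  b_7 = 99  b_8 = 160.

160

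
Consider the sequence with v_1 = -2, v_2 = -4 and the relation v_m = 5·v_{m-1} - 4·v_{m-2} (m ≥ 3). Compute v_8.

-10924

Applying the relation repeatedly:
v_3 = -12, v_4 = -44, v_5 = -172, v_6 = -684, v_7 = -2732, v_8 = -10924.
(Characteristic roots are 4 and 1.)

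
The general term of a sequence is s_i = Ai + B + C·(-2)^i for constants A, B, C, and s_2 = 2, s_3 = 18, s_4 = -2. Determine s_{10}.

Plug in i = 2, 3, 4: 2A + B + 4C = 2; 3A + B - 8C = 18; 4A + B + 16C = -2.
Subtracting the first from the second: A - 12C = 16.
Subtracting the second from the third: A + 24C = -20.
Solving: C = -1, A = 4, then B = -2.
Hence s_{10} = 4·10 + (-2) + (-1)·1024 = -986.

-986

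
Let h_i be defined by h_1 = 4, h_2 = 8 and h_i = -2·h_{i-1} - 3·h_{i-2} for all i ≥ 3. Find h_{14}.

-6568

Step forward from the initial values:
h_3 = -28;  h_4 = 32;  h_5 = 20;  …;  h_{11} = -700;  h_{12} = -2368;  h_{13} = 6836;  h_{14} = -6568.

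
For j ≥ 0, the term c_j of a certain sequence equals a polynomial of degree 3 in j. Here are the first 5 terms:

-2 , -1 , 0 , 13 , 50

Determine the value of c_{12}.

2650

1st diffs: 1, 1, 13, 37.
2nd diffs: 0, 12, 24.
3rd diffs: 12, 12 (constant).
Newton forward-difference form: c_j = -2 + 1·C(j,1) + 12·C(j,3).
At j = 12: j = 12, so c_{12} = -2 + 12 + 2640 = 2650.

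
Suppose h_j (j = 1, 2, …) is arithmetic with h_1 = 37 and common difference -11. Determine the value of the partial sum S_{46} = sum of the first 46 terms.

h_j = 37 + (j - 1)·(-11).
h_{46} = -458; S = 46·(37 + (-458))/2 = -9683.

-9683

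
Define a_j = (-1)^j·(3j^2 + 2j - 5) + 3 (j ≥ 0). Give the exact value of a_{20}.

1238

(-1)^20 = 1; 3j^2 + 2j - 5 at j=20 is 1235; so a_{20} = 1238.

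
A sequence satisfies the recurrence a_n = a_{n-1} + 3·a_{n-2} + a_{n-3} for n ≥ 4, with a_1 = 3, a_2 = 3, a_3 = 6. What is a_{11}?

7998

Step forward from the initial values:
a_4 = 18;  a_5 = 39;  a_6 = 99;  a_7 = 234;  a_8 = 570;  a_9 = 1371;  a_{10} = 3315;  a_{11} = 7998.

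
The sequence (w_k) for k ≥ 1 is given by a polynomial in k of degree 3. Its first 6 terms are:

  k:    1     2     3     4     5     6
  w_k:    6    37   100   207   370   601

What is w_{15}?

1st diffs: 31, 63, 107, 163, 231.
2nd diffs: 32, 44, 56, 68.
3rd diffs: 12, 12, 12 (constant).
Newton forward-difference form: w_k = 6 + 31·C(k-1,1) + 32·C(k-1,2) + 12·C(k-1,3).
At k = 15: k-1 = 14, so w_{15} = 6 + 434 + 2912 + 4368 = 7720.

7720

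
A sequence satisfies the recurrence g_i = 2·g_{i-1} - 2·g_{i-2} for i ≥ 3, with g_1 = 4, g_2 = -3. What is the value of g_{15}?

Iterate the recurrence:
g_3 = -14; g_4 = -22; g_5 = -16; …; g_{12} = -352; g_{13} = -256; g_{14} = 192; g_{15} = 896.

896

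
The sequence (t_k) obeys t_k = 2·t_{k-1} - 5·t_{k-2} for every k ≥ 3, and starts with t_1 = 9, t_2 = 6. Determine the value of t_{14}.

Applying the relation repeatedly:
t_3 = -33  t_4 = -96  t_5 = -27  …  t_{11} = 6807  t_{12} = 62184  t_{13} = 90333  t_{14} = -130254.

-130254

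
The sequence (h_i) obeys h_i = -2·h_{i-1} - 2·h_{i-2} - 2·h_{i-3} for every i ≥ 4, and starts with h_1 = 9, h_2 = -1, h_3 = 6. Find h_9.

Iterate the recurrence:
h_4 = -28  h_5 = 46  h_6 = -48  h_7 = 60  h_8 = -116  h_9 = 208.

208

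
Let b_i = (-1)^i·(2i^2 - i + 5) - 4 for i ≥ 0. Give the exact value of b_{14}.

(-1)^14 = 1; 2i^2 - i + 5 at i=14 is 383; so b_{14} = 379.

379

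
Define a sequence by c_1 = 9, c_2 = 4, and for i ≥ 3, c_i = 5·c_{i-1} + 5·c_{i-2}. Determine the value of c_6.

11975

c_3 = 65  c_4 = 345  c_5 = 2050  c_6 = 11975.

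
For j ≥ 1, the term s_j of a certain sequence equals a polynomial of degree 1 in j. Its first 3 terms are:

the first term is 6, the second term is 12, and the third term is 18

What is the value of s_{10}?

60

1st diffs: 6, 6 (constant).
So s_j = 6j.
Evaluating at j = 10 gives s_{10} = 60.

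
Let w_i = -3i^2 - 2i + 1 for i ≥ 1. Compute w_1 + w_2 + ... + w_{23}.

Over i = 1..23: Σi = 276, Σi² = 4324.
Total = (-3)·4324 + (-2)·276 + (1)·23 = -13501.

-13501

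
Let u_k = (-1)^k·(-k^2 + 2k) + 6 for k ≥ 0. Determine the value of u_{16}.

(-1)^16 = 1; -k^2 + 2k at k=16 is -224; so u_{16} = -218.

-218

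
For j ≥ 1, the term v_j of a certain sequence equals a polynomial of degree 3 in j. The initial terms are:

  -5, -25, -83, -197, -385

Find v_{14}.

-8377

1st diffs: -20, -58, -114, -188.
2nd diffs: -38, -56, -74.
3rd diffs: -18, -18 (constant).
Newton forward-difference form: v_j = -5 + (-20)·C(j-1,1) + (-38)·C(j-1,2) + (-18)·C(j-1,3).
At j = 14: j-1 = 13, so v_{14} = -5 - 260 - 2964 - 5148 = -8377.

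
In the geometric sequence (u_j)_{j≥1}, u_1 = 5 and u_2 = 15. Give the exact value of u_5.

405

Common ratio r = 3.
u_j = 5·3^(j-1).
u_5 = 5·3^4 = 405.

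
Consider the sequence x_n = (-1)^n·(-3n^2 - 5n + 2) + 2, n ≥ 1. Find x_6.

(-1)^6 = 1; -3n^2 - 5n + 2 at n=6 is -136; so x_6 = -134.

-134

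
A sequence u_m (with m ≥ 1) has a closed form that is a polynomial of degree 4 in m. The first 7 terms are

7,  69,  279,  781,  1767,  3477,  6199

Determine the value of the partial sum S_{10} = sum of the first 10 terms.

62956

1st diffs: 62, 210, 502, 986, 1710, 2722.
2nd diffs: 148, 292, 484, 724, 1012.
3rd diffs: 144, 192, 240, 288.
4th diffs: 48, 48, 48 (constant).
Newton forward-difference form: u_m = 7 + 62·C(m-1,1) + 148·C(m-1,2) + 144·C(m-1,3) + 48·C(m-1,4).
Continuing: 10269, 16071, 24037.
Summing m = 1..10 (10 terms) gives 62956.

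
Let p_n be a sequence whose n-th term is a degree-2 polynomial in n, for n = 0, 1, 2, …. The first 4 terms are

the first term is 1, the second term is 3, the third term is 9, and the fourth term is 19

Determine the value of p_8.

129

1st diffs: 2, 6, 10.
2nd diffs: 4, 4 (constant).
Newton forward-difference form: p_n = 1 + 2·C(n,1) + 4·C(n,2).
At n = 8: n = 8, so p_8 = 1 + 16 + 112 = 129.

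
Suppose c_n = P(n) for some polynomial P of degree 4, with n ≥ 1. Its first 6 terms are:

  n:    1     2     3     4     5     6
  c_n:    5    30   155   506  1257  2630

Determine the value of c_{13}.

1st diffs: 25, 125, 351, 751, 1373.
2nd diffs: 100, 226, 400, 622.
3rd diffs: 126, 174, 222.
4th diffs: 48, 48 (constant).
Newton forward-difference form: c_n = 5 + 25·C(n-1,1) + 100·C(n-1,2) + 126·C(n-1,3) + 48·C(n-1,4).
At n = 13: n-1 = 12, so c_{13} = 5 + 300 + 6600 + 27720 + 23760 = 58385.

58385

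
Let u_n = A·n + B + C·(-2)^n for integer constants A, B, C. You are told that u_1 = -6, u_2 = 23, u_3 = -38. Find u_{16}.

327669

The three given values yield: A + B - 2C = -6; 2A + B + 4C = 23; 3A + B - 8C = -38.
Subtracting the first from the second: A + 6C = 29.
Subtracting the second from the third: A - 12C = -61.
Solving: C = 5, A = -1, then B = 5.
Hence u_{16} = -1·16 + 5 + 5·65536 = 327669.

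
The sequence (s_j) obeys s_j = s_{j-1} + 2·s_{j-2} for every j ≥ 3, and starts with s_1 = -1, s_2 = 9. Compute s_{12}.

Step forward from the initial values:
s_3 = 7; s_4 = 25; s_5 = 39; s_6 = 89; s_7 = 167; s_8 = 345; s_9 = 679; s_{10} = 1369; s_{11} = 2727; s_{12} = 5465.
(Characteristic roots are 2 and -1.)

5465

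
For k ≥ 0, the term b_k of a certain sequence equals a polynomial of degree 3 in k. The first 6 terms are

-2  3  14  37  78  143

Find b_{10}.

1038

1st diffs: 5, 11, 23, 41, 65.
2nd diffs: 6, 12, 18, 24.
3rd diffs: 6, 6, 6 (constant).
So b_k = k^3 + 4k - 2.
Evaluating at k = 10 gives b_{10} = 1038.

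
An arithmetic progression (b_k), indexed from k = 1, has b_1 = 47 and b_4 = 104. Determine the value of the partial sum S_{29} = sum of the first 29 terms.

9077

Common difference d = (104 - 47) / (4 - 1) = 19.
b_k = 47 + (k - 1)·19.
b_{29} = 579; S = 29·(47 + 579)/2 = 9077.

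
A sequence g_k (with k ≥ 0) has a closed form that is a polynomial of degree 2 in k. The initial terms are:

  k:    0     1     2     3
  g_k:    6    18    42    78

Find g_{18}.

2058

1st diffs: 12, 24, 36.
2nd diffs: 12, 12 (constant).
So g_k = 6k^2 + 6k + 6.
Evaluating at k = 18 gives g_{18} = 2058.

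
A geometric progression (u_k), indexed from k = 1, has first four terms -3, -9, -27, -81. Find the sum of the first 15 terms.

Common ratio r = 3.
u_k = (-3)·3^(k-1).
S = (-3)·(3^15 - 1)/(3 - 1) = (-3)·(14348907 - 1)/(2) = -21523359.

-21523359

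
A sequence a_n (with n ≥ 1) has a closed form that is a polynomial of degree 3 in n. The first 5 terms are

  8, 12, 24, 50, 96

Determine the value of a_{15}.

1st diffs: 4, 12, 26, 46.
2nd diffs: 8, 14, 20.
3rd diffs: 6, 6 (constant).
So a_n = n^3 - 2n^2 + 3n + 6.
Evaluating at n = 15 gives a_{15} = 2976.

2976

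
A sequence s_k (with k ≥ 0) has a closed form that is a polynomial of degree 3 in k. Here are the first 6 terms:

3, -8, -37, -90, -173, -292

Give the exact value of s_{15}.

1st diffs: -11, -29, -53, -83, -119.
2nd diffs: -18, -24, -30, -36.
3rd diffs: -6, -6, -6 (constant).
Newton forward-difference form: s_k = 3 + (-11)·C(k,1) + (-18)·C(k,2) + (-6)·C(k,3).
At k = 15: k = 15, so s_{15} = 3 - 165 - 1890 - 2730 = -4782.

-4782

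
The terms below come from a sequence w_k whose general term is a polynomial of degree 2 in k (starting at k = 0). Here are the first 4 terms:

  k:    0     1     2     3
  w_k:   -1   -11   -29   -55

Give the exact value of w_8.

1st diffs: -10, -18, -26.
2nd diffs: -8, -8 (constant).
So w_k = -4k^2 - 6k - 1.
Evaluating at k = 8 gives w_8 = -305.

-305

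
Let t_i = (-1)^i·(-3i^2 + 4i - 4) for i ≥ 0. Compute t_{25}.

(-1)^25 = -1; -3i^2 + 4i - 4 at i=25 is -1779; so t_{25} = 1779.

1779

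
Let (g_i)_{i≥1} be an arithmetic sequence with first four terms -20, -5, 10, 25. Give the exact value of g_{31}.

Common difference d = 15.
g_i = -20 + (i - 1)·15.
g_{31} = -20 + 30·15 = 430.

430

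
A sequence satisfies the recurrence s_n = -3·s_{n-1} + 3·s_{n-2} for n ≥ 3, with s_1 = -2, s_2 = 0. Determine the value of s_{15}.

s_3 = -6; s_4 = 18; s_5 = -72; …; s_{12} = 803358; s_{13} = -3045762; s_{14} = 11547360; s_{15} = -43779366.

-43779366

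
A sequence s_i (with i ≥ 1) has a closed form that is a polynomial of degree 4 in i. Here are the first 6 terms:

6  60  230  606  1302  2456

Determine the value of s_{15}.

1st diffs: 54, 170, 376, 696, 1154.
2nd diffs: 116, 206, 320, 458.
3rd diffs: 90, 114, 138.
4th diffs: 24, 24 (constant).
So s_i = i^4 + 5i^3 + 3i^2 - 5i + 2.
Evaluating at i = 15 gives s_{15} = 68102.

68102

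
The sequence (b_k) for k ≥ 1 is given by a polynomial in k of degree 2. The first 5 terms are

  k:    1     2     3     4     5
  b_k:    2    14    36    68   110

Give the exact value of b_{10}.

470

1st diffs: 12, 22, 32, 42.
2nd diffs: 10, 10, 10 (constant).
Newton forward-difference form: b_k = 2 + 12·C(k-1,1) + 10·C(k-1,2).
At k = 10: k-1 = 9, so b_{10} = 2 + 108 + 360 = 470.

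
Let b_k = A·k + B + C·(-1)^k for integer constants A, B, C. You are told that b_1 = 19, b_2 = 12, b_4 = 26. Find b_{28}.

194

At k = 1, 2, 4: A + B - C = 19; 2A + B + C = 12; 4A + B + C = 26.
Subtracting the first from the second: A + 2C = -7.
Subtracting the second from the third: 2A = 14.
Solving: C = -7, A = 7, then B = 5.
Hence b_{28} = 7·28 + 5 + (-7)·1 = 194.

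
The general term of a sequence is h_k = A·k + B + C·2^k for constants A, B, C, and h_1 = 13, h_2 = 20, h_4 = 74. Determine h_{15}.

At k = 1, 2, 4: A + B + 2C = 13; 2A + B + 4C = 20; 4A + B + 16C = 74.
Subtracting the first from the second: A + 2C = 7.
Subtracting the second from the third: 2A + 12C = 54.
Solving: C = 5, A = -3, then B = 6.
Therefore h_{15} = -45 + 6 + 5·32768 = 163801.

163801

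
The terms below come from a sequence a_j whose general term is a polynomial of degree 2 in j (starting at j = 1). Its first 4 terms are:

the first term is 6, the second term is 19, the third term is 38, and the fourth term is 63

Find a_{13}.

558

1st diffs: 13, 19, 25.
2nd diffs: 6, 6 (constant).
Newton forward-difference form: a_j = 6 + 13·C(j-1,1) + 6·C(j-1,2).
At j = 13: j-1 = 12, so a_{13} = 6 + 156 + 396 = 558.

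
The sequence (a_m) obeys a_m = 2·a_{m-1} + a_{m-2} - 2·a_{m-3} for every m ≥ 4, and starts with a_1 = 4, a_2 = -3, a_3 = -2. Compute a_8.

Iterate the recurrence:
a_4 = -15, a_5 = -26, a_6 = -63, a_7 = -122, a_8 = -255.

-255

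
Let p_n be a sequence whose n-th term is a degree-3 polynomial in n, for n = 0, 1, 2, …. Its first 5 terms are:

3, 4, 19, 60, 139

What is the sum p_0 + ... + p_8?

1st diffs: 1, 15, 41, 79.
2nd diffs: 14, 26, 38.
3rd diffs: 12, 12 (constant).
So p_n = 2n^3 + n^2 - 2n + 3.
Continuing: 268, 459, 724, 1075.
Summing n = 0..8 (9 terms) gives 2751.

2751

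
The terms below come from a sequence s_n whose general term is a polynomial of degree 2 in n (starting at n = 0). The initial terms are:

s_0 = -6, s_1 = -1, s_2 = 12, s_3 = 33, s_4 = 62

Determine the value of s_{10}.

404

1st diffs: 5, 13, 21, 29.
2nd diffs: 8, 8, 8 (constant).
Newton forward-difference form: s_n = -6 + 5·C(n,1) + 8·C(n,2).
At n = 10: n = 10, so s_{10} = -6 + 50 + 360 = 404.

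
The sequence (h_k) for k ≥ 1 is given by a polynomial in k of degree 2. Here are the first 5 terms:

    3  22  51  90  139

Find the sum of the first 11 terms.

2728

1st diffs: 19, 29, 39, 49.
2nd diffs: 10, 10, 10 (constant).
Newton forward-difference form: h_k = 3 + 19·C(k-1,1) + 10·C(k-1,2).
Continuing: …, 198, 267, 346, 435, …, h_{11} = 643.
Summing k = 1..11 (11 terms) gives 2728.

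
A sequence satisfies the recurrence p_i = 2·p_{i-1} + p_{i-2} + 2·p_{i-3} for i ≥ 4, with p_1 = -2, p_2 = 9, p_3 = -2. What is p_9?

Step forward from the initial values:
p_4 = 1; p_5 = 18; p_6 = 33; p_7 = 86; p_8 = 241; p_9 = 634.

634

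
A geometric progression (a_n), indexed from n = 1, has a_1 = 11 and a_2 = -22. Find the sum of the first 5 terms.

121

Common ratio r = -2.
a_n = 11·(-2)^(n-1).
S = 11·((-2)^5 - 1)/(-2 - 1) = 11·(-32 - 1)/(-3) = 121.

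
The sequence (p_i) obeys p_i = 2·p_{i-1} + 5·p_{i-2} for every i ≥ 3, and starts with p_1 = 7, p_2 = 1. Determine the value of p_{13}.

Iterate the recurrence:
p_3 = 37, p_4 = 79, p_5 = 343, …, p_{10} = 157201, p_{11} = 542917, p_{12} = 1871839, p_{13} = 6458263.

6458263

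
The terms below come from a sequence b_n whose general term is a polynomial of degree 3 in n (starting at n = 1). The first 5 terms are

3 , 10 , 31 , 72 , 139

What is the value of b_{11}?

1st diffs: 7, 21, 41, 67.
2nd diffs: 14, 20, 26.
3rd diffs: 6, 6 (constant).
Newton forward-difference form: b_n = 3 + 7·C(n-1,1) + 14·C(n-1,2) + 6·C(n-1,3).
At n = 11: n-1 = 10, so b_{11} = 3 + 70 + 630 + 720 = 1423.

1423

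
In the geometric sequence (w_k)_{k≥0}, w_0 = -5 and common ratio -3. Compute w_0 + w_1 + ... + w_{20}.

w_k = (-5)·(-3)^(k-0).
S = (-5)·((-3)^21 - 1)/(-3 - 1) = (-5)·(-10460353203 - 1)/(-4) = -13075441505.

-13075441505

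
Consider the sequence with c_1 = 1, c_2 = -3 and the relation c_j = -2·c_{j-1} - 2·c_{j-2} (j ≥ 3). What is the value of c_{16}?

Applying the relation repeatedly:
c_3 = 4;  c_4 = -2;  c_5 = -4;  …;  c_{13} = -64;  c_{14} = 192;  c_{15} = -256;  c_{16} = 128.

128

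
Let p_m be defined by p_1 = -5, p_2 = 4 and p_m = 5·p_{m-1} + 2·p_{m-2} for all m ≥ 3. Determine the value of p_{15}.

6210030070

Applying the relation repeatedly:
p_3 = 10;  p_4 = 58;  p_5 = 310;  …;  p_{12} = 40051378;  p_{13} = 215167270;  p_{14} = 1155939106;  p_{15} = 6210030070.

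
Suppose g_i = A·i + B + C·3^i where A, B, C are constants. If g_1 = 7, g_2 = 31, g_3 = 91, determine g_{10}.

177199

Write the equations: A + B + 3C = 7; 2A + B + 9C = 31; 3A + B + 27C = 91.
Subtracting the first from the second: A + 6C = 24.
Subtracting the second from the third: A + 18C = 60.
Solving: C = 3, A = 6, then B = -8.
So g_i = 6·i + (-8) + 3·3^i; at i=10 this is 177199.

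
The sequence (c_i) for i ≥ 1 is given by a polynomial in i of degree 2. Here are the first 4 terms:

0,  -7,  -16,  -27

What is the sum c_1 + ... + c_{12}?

1st diffs: -7, -9, -11.
2nd diffs: -2, -2 (constant).
Newton forward-difference form: c_i = (-7)·C(i-1,1) + (-2)·C(i-1,2).
Continuing: …, -40, -55, -72, -91, …, c_{12} = -187.
Summing i = 1..12 (12 terms) gives -902.

-902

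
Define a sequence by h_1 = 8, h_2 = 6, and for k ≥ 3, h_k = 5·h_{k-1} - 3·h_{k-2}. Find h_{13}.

4715592

Compute successive terms:
h_3 = 6, h_4 = 12, h_5 = 42, …, h_{10} = 59196, h_{11} = 254706, h_{12} = 1095942, h_{13} = 4715592.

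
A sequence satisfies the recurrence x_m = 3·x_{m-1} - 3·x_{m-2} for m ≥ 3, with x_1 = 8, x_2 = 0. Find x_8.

Iterate the recurrence:
x_3 = -24  x_4 = -72  x_5 = -144  x_6 = -216  x_7 = -216  x_8 = 0.

0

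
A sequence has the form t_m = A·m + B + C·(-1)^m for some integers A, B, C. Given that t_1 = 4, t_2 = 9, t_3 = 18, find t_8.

51

At m = 1, 2, 3: A + B - C = 4; 2A + B + C = 9; 3A + B - C = 18.
Subtracting the first from the second: A + 2C = 5.
Subtracting the second from the third: A - 2C = 9.
Solving: C = -1, A = 7, then B = -4.
So t_m = 7·m + (-4) + (-1)·(-1)^m; at m=8 this is 51.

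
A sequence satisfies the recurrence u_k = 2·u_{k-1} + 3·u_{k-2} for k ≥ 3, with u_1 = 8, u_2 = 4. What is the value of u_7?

2192

u_3 = 32, u_4 = 76, u_5 = 248, u_6 = 724, u_7 = 2192.
(Characteristic roots are 3 and -1.)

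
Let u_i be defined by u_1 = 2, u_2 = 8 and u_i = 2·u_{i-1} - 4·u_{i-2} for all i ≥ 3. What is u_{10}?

-1024

Step forward from the initial values:
u_3 = 8  u_4 = -16  u_5 = -64  u_6 = -64  u_7 = 128  u_8 = 512  u_9 = 512  u_{10} = -1024.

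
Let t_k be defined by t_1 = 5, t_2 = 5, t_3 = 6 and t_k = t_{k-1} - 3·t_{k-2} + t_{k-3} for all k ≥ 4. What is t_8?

Iterate the recurrence:
t_4 = -4  t_5 = -17  t_6 = 1  t_7 = 48  t_8 = 28.

28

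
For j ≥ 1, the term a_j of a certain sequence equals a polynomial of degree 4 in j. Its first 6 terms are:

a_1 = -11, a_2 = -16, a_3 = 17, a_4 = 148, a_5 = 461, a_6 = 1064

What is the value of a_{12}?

19844

1st diffs: -5, 33, 131, 313, 603.
2nd diffs: 38, 98, 182, 290.
3rd diffs: 60, 84, 108.
4th diffs: 24, 24 (constant).
Newton forward-difference form: a_j = -11 + (-5)·C(j-1,1) + 38·C(j-1,2) + 60·C(j-1,3) + 24·C(j-1,4).
At j = 12: j-1 = 11, so a_{12} = -11 - 55 + 2090 + 9900 + 7920 = 19844.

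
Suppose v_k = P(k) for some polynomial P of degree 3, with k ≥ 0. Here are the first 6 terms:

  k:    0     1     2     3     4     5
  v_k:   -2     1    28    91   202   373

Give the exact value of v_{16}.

1st diffs: 3, 27, 63, 111, 171.
2nd diffs: 24, 36, 48, 60.
3rd diffs: 12, 12, 12 (constant).
Newton forward-difference form: v_k = -2 + 3·C(k,1) + 24·C(k,2) + 12·C(k,3).
At k = 16: k = 16, so v_{16} = -2 + 48 + 2880 + 6720 = 9646.

9646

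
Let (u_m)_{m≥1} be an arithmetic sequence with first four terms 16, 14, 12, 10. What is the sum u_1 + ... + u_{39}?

Common difference d = -2.
u_m = 16 + (m - 1)·(-2).
u_{39} = -60; S = 39·(16 + (-60))/2 = -858.

-858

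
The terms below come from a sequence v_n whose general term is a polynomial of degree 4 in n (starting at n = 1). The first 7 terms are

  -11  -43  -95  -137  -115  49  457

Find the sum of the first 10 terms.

1st diffs: -32, -52, -42, 22, 164, 408.
2nd diffs: -20, 10, 64, 142, 244.
3rd diffs: 30, 54, 78, 102.
4th diffs: 24, 24, 24 (constant).
Newton forward-difference form: v_n = -11 + (-32)·C(n-1,1) + (-20)·C(n-1,2) + 30·C(n-1,3) + 24·C(n-1,4).
Continuing: 1235, 2533, 4525.
Summing n = 1..10 (10 terms) gives 8398.

8398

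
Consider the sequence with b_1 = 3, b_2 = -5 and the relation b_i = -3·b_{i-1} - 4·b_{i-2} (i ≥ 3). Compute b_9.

Step forward from the initial values:
b_3 = 3  b_4 = 11  b_5 = -45  b_6 = 91  b_7 = -93  b_8 = -85  b_9 = 627.

627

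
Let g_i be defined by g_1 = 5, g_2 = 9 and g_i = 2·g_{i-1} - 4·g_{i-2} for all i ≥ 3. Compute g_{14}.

36864

Step forward from the initial values:
g_3 = -2;  g_4 = -40;  g_5 = -72;  …;  g_{11} = -4608;  g_{12} = 1024;  g_{13} = 20480;  g_{14} = 36864.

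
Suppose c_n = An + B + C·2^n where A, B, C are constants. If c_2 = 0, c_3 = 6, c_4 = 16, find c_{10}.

Write the equations: 2A + B + 4C = 0; 3A + B + 8C = 6; 4A + B + 16C = 16.
Subtracting the first from the second: A + 4C = 6.
Subtracting the second from the third: A + 8C = 10.
Solving: C = 1, A = 2, then B = -8.
So c_n = 2·n + (-8) + 1·2^n; at n=10 this is 1036.

1036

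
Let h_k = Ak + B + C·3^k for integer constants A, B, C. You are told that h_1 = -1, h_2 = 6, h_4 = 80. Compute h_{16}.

43046732

At k = 1, 2, 4: A + B + 3C = -1; 2A + B + 9C = 6; 4A + B + 81C = 80.
Subtracting the first from the second: A + 6C = 7.
Subtracting the second from the third: 2A + 72C = 74.
Solving: C = 1, A = 1, then B = -5.
Hence h_{16} = 1·16 + (-5) + 1·43046721 = 43046732.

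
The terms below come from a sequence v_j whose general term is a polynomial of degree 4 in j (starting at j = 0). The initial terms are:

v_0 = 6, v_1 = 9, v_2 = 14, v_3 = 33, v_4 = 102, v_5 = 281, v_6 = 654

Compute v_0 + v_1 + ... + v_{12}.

1st diffs: 3, 5, 19, 69, 179, 373.
2nd diffs: 2, 14, 50, 110, 194.
3rd diffs: 12, 36, 60, 84.
4th diffs: 24, 24, 24 (constant).
Newton forward-difference form: v_j = 6 + 3·C(j,1) + 2·C(j,2) + 12·C(j,3) + 24·C(j,4).
Continuing: …, 1329, 2438, 4137, 6606, …, v_{12} = 14694.
Summing j = 0..12 (13 terms) gives 40352.

40352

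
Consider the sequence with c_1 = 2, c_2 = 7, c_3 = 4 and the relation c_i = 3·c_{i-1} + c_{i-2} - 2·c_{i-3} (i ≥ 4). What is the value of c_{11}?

Step forward from the initial values:
c_4 = 15, c_5 = 35, c_6 = 112, c_7 = 341, c_8 = 1065, c_9 = 3312, c_{10} = 10319, c_{11} = 32139.

32139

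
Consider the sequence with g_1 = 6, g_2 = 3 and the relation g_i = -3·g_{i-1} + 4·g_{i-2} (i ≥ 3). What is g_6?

Applying the relation repeatedly:
g_3 = 15; g_4 = -33; g_5 = 159; g_6 = -609.
(Characteristic roots are 1 and -4.)

-609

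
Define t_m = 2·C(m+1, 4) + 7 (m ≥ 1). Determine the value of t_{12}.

C(13, 4) = 715, so t_{12} = 1437.

1437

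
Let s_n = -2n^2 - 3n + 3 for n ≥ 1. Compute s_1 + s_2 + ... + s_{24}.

Over n = 1..24: Σn = 300, Σn² = 4900.
Total = (-2)·4900 + (-3)·300 + (3)·24 = -10628.

-10628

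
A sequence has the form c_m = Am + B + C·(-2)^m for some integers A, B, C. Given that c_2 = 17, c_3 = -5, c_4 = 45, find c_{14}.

32801

The three given values yield: 2A + B + 4C = 17; 3A + B - 8C = -5; 4A + B + 16C = 45.
Subtracting the first from the second: A - 12C = -22.
Subtracting the second from the third: A + 24C = 50.
Solving: C = 2, A = 2, then B = 5.
Hence c_{14} = 2·14 + 5 + 2·16384 = 32801.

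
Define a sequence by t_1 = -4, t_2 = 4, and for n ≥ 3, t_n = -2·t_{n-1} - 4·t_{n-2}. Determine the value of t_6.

Applying the relation repeatedly:
t_3 = 8, t_4 = -32, t_5 = 32, t_6 = 64.

64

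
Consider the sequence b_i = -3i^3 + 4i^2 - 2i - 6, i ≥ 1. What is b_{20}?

-22446

b_{20} = -3·20^3 + 4·20^2 - 2·20 - 6 = -22446.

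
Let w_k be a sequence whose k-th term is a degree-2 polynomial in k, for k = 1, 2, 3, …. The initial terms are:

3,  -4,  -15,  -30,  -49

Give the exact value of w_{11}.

-247

1st diffs: -7, -11, -15, -19.
2nd diffs: -4, -4, -4 (constant).
So w_k = -2k^2 - k + 6.
Evaluating at k = 11 gives w_{11} = -247.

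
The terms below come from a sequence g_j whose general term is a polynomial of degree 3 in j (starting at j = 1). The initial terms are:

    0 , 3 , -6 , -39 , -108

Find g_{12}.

1st diffs: 3, -9, -33, -69.
2nd diffs: -12, -24, -36.
3rd diffs: -12, -12 (constant).
Newton forward-difference form: g_j = 3·C(j-1,1) + (-12)·C(j-1,2) + (-12)·C(j-1,3).
At j = 12: j-1 = 11, so g_{12} = 33 - 660 - 1980 = -2607.

-2607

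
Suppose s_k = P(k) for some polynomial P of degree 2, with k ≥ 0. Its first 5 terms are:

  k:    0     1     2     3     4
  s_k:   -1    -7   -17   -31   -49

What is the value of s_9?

-199

1st diffs: -6, -10, -14, -18.
2nd diffs: -4, -4, -4 (constant).
Newton forward-difference form: s_k = -1 + (-6)·C(k,1) + (-4)·C(k,2).
At k = 9: k = 9, so s_9 = -1 - 54 - 144 = -199.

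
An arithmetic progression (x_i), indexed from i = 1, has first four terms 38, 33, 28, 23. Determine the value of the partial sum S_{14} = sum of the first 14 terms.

Common difference d = -5.
x_i = 38 + (i - 1)·(-5).
x_{14} = -27; S = 14·(38 + (-27))/2 = 77.

77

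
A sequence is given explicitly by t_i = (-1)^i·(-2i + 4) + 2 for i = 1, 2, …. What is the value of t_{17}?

(-1)^17 = -1; -2i + 4 at i=17 is -30; so t_{17} = 32.

32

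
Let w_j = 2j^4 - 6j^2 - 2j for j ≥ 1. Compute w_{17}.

w_{17} = 2·17^4 - 6·17^2 - 2·17 = 165274.

165274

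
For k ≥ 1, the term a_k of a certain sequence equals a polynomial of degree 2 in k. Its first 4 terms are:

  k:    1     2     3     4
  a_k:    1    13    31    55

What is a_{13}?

1st diffs: 12, 18, 24.
2nd diffs: 6, 6 (constant).
So a_k = 3k^2 + 3k - 5.
Evaluating at k = 13 gives a_{13} = 541.

541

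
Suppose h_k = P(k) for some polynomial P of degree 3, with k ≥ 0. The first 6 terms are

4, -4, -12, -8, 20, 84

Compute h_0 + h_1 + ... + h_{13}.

11340

1st diffs: -8, -8, 4, 28, 64.
2nd diffs: 0, 12, 24, 36.
3rd diffs: 12, 12, 12 (constant).
So h_k = 2k^3 - 6k^2 - 4k + 4.
Continuing: …, 196, 368, 612, 940, …, h_{13} = 3332.
Summing k = 0..13 (14 terms) gives 11340.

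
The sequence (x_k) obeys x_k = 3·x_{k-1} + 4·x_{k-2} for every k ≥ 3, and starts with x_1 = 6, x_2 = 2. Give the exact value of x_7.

6558

Applying the relation repeatedly:
x_3 = 30  x_4 = 98  x_5 = 414  x_6 = 1634  x_7 = 6558.
(Characteristic roots are 4 and -1.)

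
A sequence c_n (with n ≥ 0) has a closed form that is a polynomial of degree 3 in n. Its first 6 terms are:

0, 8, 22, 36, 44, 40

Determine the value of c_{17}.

-3128

1st diffs: 8, 14, 14, 8, -4.
2nd diffs: 6, 0, -6, -12.
3rd diffs: -6, -6, -6 (constant).
So c_n = -n^3 + 6n^2 + 3n.
Evaluating at n = 17 gives c_{17} = -3128.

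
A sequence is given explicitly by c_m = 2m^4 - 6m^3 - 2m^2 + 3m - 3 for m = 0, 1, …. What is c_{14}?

60015

c_{14} = 2·14^4 - 6·14^3 - 2·14^2 + 3·14 - 3 = 60015.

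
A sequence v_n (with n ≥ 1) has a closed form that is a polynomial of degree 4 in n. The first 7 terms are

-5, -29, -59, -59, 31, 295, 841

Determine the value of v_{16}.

1st diffs: -24, -30, 0, 90, 264, 546.
2nd diffs: -6, 30, 90, 174, 282.
3rd diffs: 36, 60, 84, 108.
4th diffs: 24, 24, 24 (constant).
So v_n = n^4 - 4n^3 - 4n^2 + n + 1.
Evaluating at n = 16 gives v_{16} = 48145.

48145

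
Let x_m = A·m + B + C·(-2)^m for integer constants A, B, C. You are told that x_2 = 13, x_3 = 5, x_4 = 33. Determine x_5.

Write the equations: 2A + B + 4C = 13; 3A + B - 8C = 5; 4A + B + 16C = 33.
Subtracting the first from the second: A - 12C = -8.
Subtracting the second from the third: A + 24C = 28.
Solving: C = 1, A = 4, then B = 1.
Hence x_5 = 4·5 + 1 + 1·(-32) = -11.

-11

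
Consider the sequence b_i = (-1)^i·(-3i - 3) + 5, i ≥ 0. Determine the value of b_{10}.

-28

(-1)^10 = 1; -3i - 3 at i=10 is -33; so b_{10} = -28.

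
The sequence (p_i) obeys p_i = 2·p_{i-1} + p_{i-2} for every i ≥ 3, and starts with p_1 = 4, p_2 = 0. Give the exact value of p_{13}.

22964

Compute successive terms:
p_3 = 4, p_4 = 8, p_5 = 20, …, p_{10} = 1632, p_{11} = 3940, p_{12} = 9512, p_{13} = 22964.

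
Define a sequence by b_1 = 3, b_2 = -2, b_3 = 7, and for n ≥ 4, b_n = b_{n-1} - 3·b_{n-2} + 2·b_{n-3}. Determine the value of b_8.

142

b_4 = 19; b_5 = -6; b_6 = -49; b_7 = 7; b_8 = 142.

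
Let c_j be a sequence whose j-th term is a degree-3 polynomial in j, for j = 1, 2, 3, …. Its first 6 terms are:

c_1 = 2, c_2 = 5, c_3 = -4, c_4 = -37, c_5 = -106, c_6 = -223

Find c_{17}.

-8110

1st diffs: 3, -9, -33, -69, -117.
2nd diffs: -12, -24, -36, -48.
3rd diffs: -12, -12, -12 (constant).
Newton forward-difference form: c_j = 2 + 3·C(j-1,1) + (-12)·C(j-1,2) + (-12)·C(j-1,3).
At j = 17: j-1 = 16, so c_{17} = 2 + 48 - 1440 - 6720 = -8110.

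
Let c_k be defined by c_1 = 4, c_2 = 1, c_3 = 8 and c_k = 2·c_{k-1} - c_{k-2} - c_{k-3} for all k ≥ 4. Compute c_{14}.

Compute successive terms:
c_4 = 11  c_5 = 13  c_6 = 7  …  c_{11} = -91  c_{12} = -1  c_{13} = 193  c_{14} = 478.

478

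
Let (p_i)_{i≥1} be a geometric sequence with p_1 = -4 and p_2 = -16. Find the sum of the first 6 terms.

-5460

Common ratio r = 4.
p_i = (-4)·4^(i-1).
S = (-4)·(4^6 - 1)/(4 - 1) = (-4)·(4096 - 1)/(3) = -5460.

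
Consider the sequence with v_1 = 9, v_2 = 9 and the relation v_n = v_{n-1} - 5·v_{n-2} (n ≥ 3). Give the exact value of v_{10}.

9999

Compute successive terms:
v_3 = -36, v_4 = -81, v_5 = 99, v_6 = 504, v_7 = 9, v_8 = -2511, v_9 = -2556, v_{10} = 9999.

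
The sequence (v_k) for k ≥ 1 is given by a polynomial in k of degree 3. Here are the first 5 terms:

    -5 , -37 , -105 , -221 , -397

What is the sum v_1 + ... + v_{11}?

-11715

1st diffs: -32, -68, -116, -176.
2nd diffs: -36, -48, -60.
3rd diffs: -12, -12 (constant).
So v_k = -2k^3 - 6k^2 + 3.
Continuing: …, -645, -977, -1405, -1941, …, v_{11} = -3385.
Summing k = 1..11 (11 terms) gives -11715.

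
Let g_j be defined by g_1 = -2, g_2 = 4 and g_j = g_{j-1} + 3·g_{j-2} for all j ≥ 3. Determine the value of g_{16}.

105130

Step forward from the initial values:
g_3 = -2;  g_4 = 10;  g_5 = 4;  …;  g_{13} = 8542;  g_{14} = 19876;  g_{15} = 45502;  g_{16} = 105130.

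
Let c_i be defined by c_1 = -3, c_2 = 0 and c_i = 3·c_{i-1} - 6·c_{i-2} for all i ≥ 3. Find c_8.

-1458

Applying the relation repeatedly:
c_3 = 18; c_4 = 54; c_5 = 54; c_6 = -162; c_7 = -810; c_8 = -1458.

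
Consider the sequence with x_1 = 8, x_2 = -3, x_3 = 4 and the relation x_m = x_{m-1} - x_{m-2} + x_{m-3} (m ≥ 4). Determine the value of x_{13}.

8

x_4 = 15, x_5 = 8, x_6 = -3, x_7 = 4, x_8 = 15, x_9 = 8, x_{10} = -3, x_{11} = 4, x_{12} = 15, x_{13} = 8.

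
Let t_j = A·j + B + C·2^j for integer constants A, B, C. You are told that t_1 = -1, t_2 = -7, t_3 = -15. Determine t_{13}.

Plug in j = 1, 2, 3: A + B + 2C = -1; 2A + B + 4C = -7; 3A + B + 8C = -15.
Subtracting the first from the second: A + 2C = -6.
Subtracting the second from the third: A + 4C = -8.
Solving: C = -1, A = -4, then B = 5.
Hence t_{13} = -4·13 + 5 + (-1)·8192 = -8239.

-8239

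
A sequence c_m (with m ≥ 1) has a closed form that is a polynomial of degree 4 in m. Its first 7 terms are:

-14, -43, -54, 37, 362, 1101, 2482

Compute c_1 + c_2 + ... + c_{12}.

1st diffs: -29, -11, 91, 325, 739, 1381.
2nd diffs: 18, 102, 234, 414, 642.
3rd diffs: 84, 132, 180, 228.
4th diffs: 48, 48, 48 (constant).
So c_m = 2m^4 - 6m^3 - 5m^2 - 2m - 3.
Continuing: …, 4781, 8322, 13477, 20666, …, c_{12} = 30357.
Summing m = 1..12 (12 terms) gives 81474.

81474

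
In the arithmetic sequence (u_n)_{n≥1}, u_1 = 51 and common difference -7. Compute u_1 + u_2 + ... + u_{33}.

-2013

u_n = 51 + (n - 1)·(-7).
u_{33} = -173; S = 33·(51 + (-173))/2 = -2013.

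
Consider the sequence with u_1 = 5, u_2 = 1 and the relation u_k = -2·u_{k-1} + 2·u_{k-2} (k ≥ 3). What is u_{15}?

Applying the relation repeatedly:
u_3 = 8;  u_4 = -14;  u_5 = 44;  …;  u_{12} = -48608;  u_{13} = 132800;  u_{14} = -362816;  u_{15} = 991232.

991232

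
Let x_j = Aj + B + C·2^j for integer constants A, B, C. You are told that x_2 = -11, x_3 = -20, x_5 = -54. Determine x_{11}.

-2100

The three given values yield: 2A + B + 4C = -11; 3A + B + 8C = -20; 5A + B + 32C = -54.
Subtracting the first from the second: A + 4C = -9.
Subtracting the second from the third: 2A + 24C = -34.
Solving: C = -1, A = -5, then B = 3.
Hence x_{11} = -5·11 + 3 + (-1)·2048 = -2100.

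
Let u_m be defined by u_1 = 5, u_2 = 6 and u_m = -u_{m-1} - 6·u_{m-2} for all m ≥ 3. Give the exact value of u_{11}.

-6264

Step forward from the initial values:
u_3 = -36; u_4 = 0; u_5 = 216; u_6 = -216; u_7 = -1080; u_8 = 2376; u_9 = 4104; u_{10} = -18360; u_{11} = -6264.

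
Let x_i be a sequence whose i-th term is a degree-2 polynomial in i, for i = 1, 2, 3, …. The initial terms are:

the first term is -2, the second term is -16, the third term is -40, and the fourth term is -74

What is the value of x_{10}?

-488

1st diffs: -14, -24, -34.
2nd diffs: -10, -10 (constant).
Newton forward-difference form: x_i = -2 + (-14)·C(i-1,1) + (-10)·C(i-1,2).
At i = 10: i-1 = 9, so x_{10} = -2 - 126 - 360 = -488.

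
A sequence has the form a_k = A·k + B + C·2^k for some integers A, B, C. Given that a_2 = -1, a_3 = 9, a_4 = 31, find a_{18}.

786387

Write the equations: 2A + B + 4C = -1; 3A + B + 8C = 9; 4A + B + 16C = 31.
Subtracting the first from the second: A + 4C = 10.
Subtracting the second from the third: A + 8C = 22.
Solving: C = 3, A = -2, then B = -9.
So a_k = -2·k + (-9) + 3·2^k; at k=18 this is 786387.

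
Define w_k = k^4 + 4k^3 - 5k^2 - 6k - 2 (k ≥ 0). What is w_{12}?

w_{12} = 1·12^4 + 4·12^3 - 5·12^2 - 6·12 - 2 = 26854.

26854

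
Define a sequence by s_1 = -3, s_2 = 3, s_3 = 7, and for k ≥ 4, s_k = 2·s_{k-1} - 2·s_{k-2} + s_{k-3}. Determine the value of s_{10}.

Compute successive terms:
s_4 = 5, s_5 = -1, s_6 = -5, s_7 = -3, s_8 = 3, s_9 = 7, s_{10} = 5.

5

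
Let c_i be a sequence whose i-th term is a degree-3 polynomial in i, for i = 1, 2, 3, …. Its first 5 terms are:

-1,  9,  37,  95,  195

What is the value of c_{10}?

1st diffs: 10, 28, 58, 100.
2nd diffs: 18, 30, 42.
3rd diffs: 12, 12 (constant).
Newton forward-difference form: c_i = -1 + 10·C(i-1,1) + 18·C(i-1,2) + 12·C(i-1,3).
At i = 10: i-1 = 9, so c_{10} = -1 + 90 + 648 + 1008 = 1745.

1745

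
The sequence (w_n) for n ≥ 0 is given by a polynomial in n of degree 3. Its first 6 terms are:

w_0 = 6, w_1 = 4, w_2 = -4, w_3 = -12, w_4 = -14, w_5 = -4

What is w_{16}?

2614

1st diffs: -2, -8, -8, -2, 10.
2nd diffs: -6, 0, 6, 12.
3rd diffs: 6, 6, 6 (constant).
Newton forward-difference form: w_n = 6 + (-2)·C(n,1) + (-6)·C(n,2) + 6·C(n,3).
At n = 16: n = 16, so w_{16} = 6 - 32 - 720 + 3360 = 2614.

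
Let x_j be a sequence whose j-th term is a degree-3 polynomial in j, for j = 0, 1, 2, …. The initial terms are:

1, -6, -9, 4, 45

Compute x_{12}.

1st diffs: -7, -3, 13, 41.
2nd diffs: 4, 16, 28.
3rd diffs: 12, 12 (constant).
Newton forward-difference form: x_j = 1 + (-7)·C(j,1) + 4·C(j,2) + 12·C(j,3).
At j = 12: j = 12, so x_{12} = 1 - 84 + 264 + 2640 = 2821.

2821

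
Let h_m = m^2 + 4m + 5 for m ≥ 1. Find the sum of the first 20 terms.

3810

Over m = 1..20: Σm = 210, Σm² = 2870.
Total = (1)·2870 + (4)·210 + (5)·20 = 3810.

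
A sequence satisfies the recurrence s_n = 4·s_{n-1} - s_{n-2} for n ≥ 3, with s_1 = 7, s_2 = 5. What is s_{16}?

342281207

s_3 = 13, s_4 = 47, s_5 = 175, …, s_{13} = 6584767, s_{14} = 24574685, s_{15} = 91713973, s_{16} = 342281207.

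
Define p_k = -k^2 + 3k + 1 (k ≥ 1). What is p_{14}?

p_{14} = -1·14^2 + 3·14 + 1 = -153.

-153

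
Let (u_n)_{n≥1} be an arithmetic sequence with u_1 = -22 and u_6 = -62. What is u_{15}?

Common difference d = (-62 - (-22)) / (6 - 1) = -8.
u_n = -22 + (n - 1)·(-8).
u_{15} = -22 + 14·(-8) = -134.

-134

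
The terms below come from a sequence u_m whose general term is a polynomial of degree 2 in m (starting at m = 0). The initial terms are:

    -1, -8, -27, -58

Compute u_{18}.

1st diffs: -7, -19, -31.
2nd diffs: -12, -12 (constant).
So u_m = -6m^2 - m - 1.
Evaluating at m = 18 gives u_{18} = -1963.

-1963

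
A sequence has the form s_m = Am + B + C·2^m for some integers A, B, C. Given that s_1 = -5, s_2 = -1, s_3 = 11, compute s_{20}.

The three given values yield: A + B + 2C = -5; 2A + B + 4C = -1; 3A + B + 8C = 11.
Subtracting the first from the second: A + 2C = 4.
Subtracting the second from the third: A + 4C = 12.
Solving: C = 4, A = -4, then B = -9.
Hence s_{20} = -4·20 + (-9) + 4·1048576 = 4194215.

4194215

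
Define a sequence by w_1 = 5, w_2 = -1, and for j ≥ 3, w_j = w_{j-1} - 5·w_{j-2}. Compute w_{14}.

91279

w_3 = -26;  w_4 = -21;  w_5 = 109;  …;  w_{11} = 5989;  w_{12} = -30306;  w_{13} = -60251;  w_{14} = 91279.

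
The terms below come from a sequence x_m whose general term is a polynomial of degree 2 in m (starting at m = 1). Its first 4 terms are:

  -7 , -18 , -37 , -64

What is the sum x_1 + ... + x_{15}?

-4900

1st diffs: -11, -19, -27.
2nd diffs: -8, -8 (constant).
Newton forward-difference form: x_m = -7 + (-11)·C(m-1,1) + (-8)·C(m-1,2).
Continuing: …, -99, -142, -193, -252, …, x_{15} = -889.
Summing m = 1..15 (15 terms) gives -4900.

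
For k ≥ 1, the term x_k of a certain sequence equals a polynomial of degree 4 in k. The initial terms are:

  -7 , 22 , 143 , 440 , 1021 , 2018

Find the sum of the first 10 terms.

1st diffs: 29, 121, 297, 581, 997.
2nd diffs: 92, 176, 284, 416.
3rd diffs: 84, 108, 132.
4th diffs: 24, 24 (constant).
Newton forward-difference form: x_k = -7 + 29·C(k-1,1) + 92·C(k-1,2) + 84·C(k-1,3) + 24·C(k-1,4).
Continuing: 3587, 5908, 9185, 13646.
Summing k = 1..10 (10 terms) gives 35963.

35963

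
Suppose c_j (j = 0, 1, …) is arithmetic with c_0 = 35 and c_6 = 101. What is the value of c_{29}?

Common difference d = (101 - 35) / (6 - 0) = 11.
c_j = 35 + (j - 0)·11.
c_{29} = 35 + 29·11 = 354.

354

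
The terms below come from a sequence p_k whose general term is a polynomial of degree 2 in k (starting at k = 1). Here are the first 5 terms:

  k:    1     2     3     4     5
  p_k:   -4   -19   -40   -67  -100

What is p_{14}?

-667

1st diffs: -15, -21, -27, -33.
2nd diffs: -6, -6, -6 (constant).
Newton forward-difference form: p_k = -4 + (-15)·C(k-1,1) + (-6)·C(k-1,2).
At k = 14: k-1 = 13, so p_{14} = -4 - 195 - 468 = -667.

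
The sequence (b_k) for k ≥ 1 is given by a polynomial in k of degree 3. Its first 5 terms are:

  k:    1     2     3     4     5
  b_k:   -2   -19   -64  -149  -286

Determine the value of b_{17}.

-10354

1st diffs: -17, -45, -85, -137.
2nd diffs: -28, -40, -52.
3rd diffs: -12, -12 (constant).
Newton forward-difference form: b_k = -2 + (-17)·C(k-1,1) + (-28)·C(k-1,2) + (-12)·C(k-1,3).
At k = 17: k-1 = 16, so b_{17} = -2 - 272 - 3360 - 6720 = -10354.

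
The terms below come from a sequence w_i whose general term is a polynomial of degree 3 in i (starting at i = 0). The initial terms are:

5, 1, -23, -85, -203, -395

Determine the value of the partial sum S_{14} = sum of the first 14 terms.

1st diffs: -4, -24, -62, -118, -192.
2nd diffs: -20, -38, -56, -74.
3rd diffs: -18, -18, -18 (constant).
Newton forward-difference form: w_i = 5 + (-4)·C(i,1) + (-20)·C(i,2) + (-18)·C(i,3).
Continuing: …, -679, -1073, -1595, -2263, …, w_{13} = -6755.
Summing i = 0..13 (14 terms) gives -25592.

-25592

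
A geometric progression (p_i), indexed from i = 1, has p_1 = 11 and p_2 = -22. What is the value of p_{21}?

Common ratio r = -2.
p_i = 11·(-2)^(i-1).
p_{21} = 11·(-2)^20 = 11534336.

11534336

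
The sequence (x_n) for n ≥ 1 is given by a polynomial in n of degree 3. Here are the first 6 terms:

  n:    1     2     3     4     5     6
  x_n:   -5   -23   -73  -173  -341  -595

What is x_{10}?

1st diffs: -18, -50, -100, -168, -254.
2nd diffs: -32, -50, -68, -86.
3rd diffs: -18, -18, -18 (constant).
Newton forward-difference form: x_n = -5 + (-18)·C(n-1,1) + (-32)·C(n-1,2) + (-18)·C(n-1,3).
At n = 10: n-1 = 9, so x_{10} = -5 - 162 - 1152 - 1512 = -2831.

-2831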